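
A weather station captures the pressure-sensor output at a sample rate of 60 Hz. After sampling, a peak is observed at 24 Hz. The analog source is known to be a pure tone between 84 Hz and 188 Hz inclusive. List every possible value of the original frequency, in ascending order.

84 Hz, 96 Hz, 144 Hz, 156 Hz

Frequencies that alias to 24 Hz are k·fs ± 24 Hz for integer k ≥ 0.
k=0: 24 Hz.
k=1: 36 Hz, 84 Hz.
k=2: 96 Hz, 144 Hz.
k=3: 156 Hz, 204 Hz.
k=4: 216 Hz, 264 Hz.
Within [84 Hz, 188 Hz]: 84 Hz, 96 Hz, 144 Hz, 156 Hz.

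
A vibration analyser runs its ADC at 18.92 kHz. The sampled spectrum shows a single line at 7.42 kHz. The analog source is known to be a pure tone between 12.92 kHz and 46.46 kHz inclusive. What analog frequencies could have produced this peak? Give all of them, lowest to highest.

Frequencies that alias to 7.42 kHz are k·fs ± 7.42 kHz for integer k ≥ 0.
k=0: 7.42 kHz.
k=1: 11.5 kHz, 26.34 kHz.
k=2: 30.42 kHz, 45.26 kHz.
k=3: 49.34 kHz, 64.18 kHz.
Within [12.92 kHz, 46.46 kHz]: 26.34 kHz, 30.42 kHz, 45.26 kHz.

26.34 kHz, 30.42 kHz, 45.26 kHz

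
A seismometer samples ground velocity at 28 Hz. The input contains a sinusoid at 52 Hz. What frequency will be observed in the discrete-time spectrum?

52 Hz mod fs = 24 Hz.
24 Hz > fs/2 = 14 Hz, folds to fs − 24 Hz = 4 Hz.

4 Hz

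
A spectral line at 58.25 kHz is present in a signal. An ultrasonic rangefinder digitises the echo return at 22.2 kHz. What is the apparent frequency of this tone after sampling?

8.35 kHz

58.25 kHz mod fs = 13.85 kHz.
13.85 kHz > fs/2 = 11.1 kHz, folds to fs − 13.85 kHz = 8.35 kHz.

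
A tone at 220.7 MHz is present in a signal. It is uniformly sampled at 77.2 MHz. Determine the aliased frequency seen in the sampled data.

220.7 MHz mod fs = 66.3 MHz.
66.3 MHz > fs/2 = 38.6 MHz, folds to fs − 66.3 MHz = 10.9 MHz.

10.9 MHz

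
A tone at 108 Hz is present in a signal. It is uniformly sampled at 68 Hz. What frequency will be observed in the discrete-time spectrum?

108 Hz mod fs = 40 Hz.
40 Hz > fs/2 = 34 Hz, folds to fs − 40 Hz = 28 Hz.

28 Hz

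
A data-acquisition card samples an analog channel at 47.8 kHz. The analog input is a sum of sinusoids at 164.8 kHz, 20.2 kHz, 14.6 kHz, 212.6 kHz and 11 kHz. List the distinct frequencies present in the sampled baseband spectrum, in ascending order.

11 kHz, 14.6 kHz, 20.2 kHz, 21.4 kHz

fs/2 = 23.9 kHz.
164.8 kHz mod fs = 21.4 kHz.
21.4 kHz ≤ fs/2 = 23.9 kHz, appears at 21.4 kHz.
20.2 kHz ≤ fs/2 = 23.9 kHz, passes unchanged.
14.6 kHz ≤ fs/2 = 23.9 kHz, passes unchanged.
212.6 kHz mod fs = 21.4 kHz.
21.4 kHz ≤ fs/2 = 23.9 kHz, appears at 21.4 kHz.
11 kHz ≤ fs/2 = 23.9 kHz, passes unchanged.
Distinct values: {11 kHz, 14.6 kHz, 20.2 kHz, 21.4 kHz}.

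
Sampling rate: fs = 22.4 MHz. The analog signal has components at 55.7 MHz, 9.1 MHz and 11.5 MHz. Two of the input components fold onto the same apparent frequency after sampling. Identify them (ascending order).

fs/2 = 11.2 MHz.
55.7 MHz mod fs = 10.9 MHz.
10.9 MHz ≤ fs/2 = 11.2 MHz, appears at 10.9 MHz.
9.1 MHz ≤ fs/2 = 11.2 MHz, passes unchanged.
11.5 MHz > fs/2 = 11.2 MHz, folds to fs − 11.5 MHz = 10.9 MHz.
11.5 MHz and 55.7 MHz both map to 10.9 MHz.

11.5 MHz, 55.7 MHz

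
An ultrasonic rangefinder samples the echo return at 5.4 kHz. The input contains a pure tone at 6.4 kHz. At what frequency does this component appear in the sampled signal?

1 kHz

6.4 kHz mod fs = 1 kHz.
1 kHz ≤ fs/2 = 2.7 kHz, appears at 1 kHz.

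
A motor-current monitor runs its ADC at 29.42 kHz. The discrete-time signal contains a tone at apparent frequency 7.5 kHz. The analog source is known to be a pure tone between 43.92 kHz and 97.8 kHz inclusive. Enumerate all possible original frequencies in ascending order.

51.34 kHz, 66.34 kHz, 80.76 kHz, 95.76 kHz

Frequencies that alias to 7.5 kHz are k·fs ± 7.5 kHz for integer k ≥ 0.
k=0: 7.5 kHz.
k=1: 21.92 kHz, 36.92 kHz.
k=2: 51.34 kHz, 66.34 kHz.
k=3: 80.76 kHz, 95.76 kHz.
k=4: 110.18 kHz, 125.18 kHz.
Within [43.92 kHz, 97.8 kHz]: 51.34 kHz, 66.34 kHz, 80.76 kHz, 95.76 kHz.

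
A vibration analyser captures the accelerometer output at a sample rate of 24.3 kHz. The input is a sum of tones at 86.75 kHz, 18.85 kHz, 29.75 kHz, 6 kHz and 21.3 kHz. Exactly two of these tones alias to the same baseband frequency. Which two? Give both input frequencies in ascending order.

18.85 kHz, 29.75 kHz

fs/2 = 12.15 kHz.
86.75 kHz mod fs = 13.85 kHz.
13.85 kHz > fs/2 = 12.15 kHz, folds to fs − 13.85 kHz = 10.45 kHz.
18.85 kHz > fs/2 = 12.15 kHz, folds to fs − 18.85 kHz = 5.45 kHz.
29.75 kHz mod fs = 5.45 kHz.
5.45 kHz ≤ fs/2 = 12.15 kHz, appears at 5.45 kHz.
6 kHz ≤ fs/2 = 12.15 kHz, passes unchanged.
21.3 kHz > fs/2 = 12.15 kHz, folds to fs − 21.3 kHz = 3 kHz.
18.85 kHz and 29.75 kHz both map to 5.45 kHz.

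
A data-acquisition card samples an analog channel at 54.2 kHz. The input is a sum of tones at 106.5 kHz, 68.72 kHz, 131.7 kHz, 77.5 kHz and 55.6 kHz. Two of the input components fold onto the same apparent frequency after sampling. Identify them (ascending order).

fs/2 = 27.1 kHz.
106.5 kHz mod fs = 52.3 kHz.
52.3 kHz > fs/2 = 27.1 kHz, folds to fs − 52.3 kHz = 1.9 kHz.
68.72 kHz mod fs = 14.52 kHz.
14.52 kHz ≤ fs/2 = 27.1 kHz, appears at 14.52 kHz.
131.7 kHz mod fs = 23.3 kHz.
23.3 kHz ≤ fs/2 = 27.1 kHz, appears at 23.3 kHz.
77.5 kHz mod fs = 23.3 kHz.
23.3 kHz ≤ fs/2 = 27.1 kHz, appears at 23.3 kHz.
55.6 kHz mod fs = 1.4 kHz.
1.4 kHz ≤ fs/2 = 27.1 kHz, appears at 1.4 kHz.
77.5 kHz and 131.7 kHz both map to 23.3 kHz.

77.5 kHz, 131.7 kHz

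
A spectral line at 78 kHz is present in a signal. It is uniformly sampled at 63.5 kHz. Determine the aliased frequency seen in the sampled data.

14.5 kHz

78 kHz mod fs = 14.5 kHz.
14.5 kHz ≤ fs/2 = 31.75 kHz, appears at 14.5 kHz.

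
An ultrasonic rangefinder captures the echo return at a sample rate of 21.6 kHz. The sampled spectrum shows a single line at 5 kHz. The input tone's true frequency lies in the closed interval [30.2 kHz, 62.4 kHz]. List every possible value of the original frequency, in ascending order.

38.2 kHz, 48.2 kHz, 59.8 kHz

Frequencies that alias to 5 kHz are k·fs ± 5 kHz for integer k ≥ 0.
k=0: 5 kHz.
k=1: 16.6 kHz, 26.6 kHz.
k=2: 38.2 kHz, 48.2 kHz.
k=3: 59.8 kHz, 69.8 kHz.
k=4: 81.4 kHz, 91.4 kHz.
Within [30.2 kHz, 62.4 kHz]: 38.2 kHz, 48.2 kHz, 59.8 kHz.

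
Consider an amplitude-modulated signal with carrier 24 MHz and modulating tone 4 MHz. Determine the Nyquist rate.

56 MHz

AM sidebands sit at fc ± fm = 20 MHz and 28 MHz.
Highest-frequency component: 28 MHz.
Nyquist rate = 2 × 28 MHz = 56 MHz.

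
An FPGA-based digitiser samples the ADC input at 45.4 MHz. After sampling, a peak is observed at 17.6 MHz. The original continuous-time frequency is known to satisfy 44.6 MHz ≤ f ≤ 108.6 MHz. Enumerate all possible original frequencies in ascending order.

Frequencies that alias to 17.6 MHz are k·fs ± 17.6 MHz for integer k ≥ 0.
k=0: 17.6 MHz.
k=1: 27.8 MHz, 63 MHz.
k=2: 73.2 MHz, 108.4 MHz.
k=3: 118.6 MHz, 153.8 MHz.
Within [44.6 MHz, 108.6 MHz]: 63 MHz, 73.2 MHz, 108.4 MHz.

63 MHz, 73.2 MHz, 108.4 MHz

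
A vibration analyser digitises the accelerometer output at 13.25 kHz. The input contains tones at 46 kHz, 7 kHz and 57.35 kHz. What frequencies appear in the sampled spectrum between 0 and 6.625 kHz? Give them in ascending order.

4.35 kHz, 6.25 kHz

fs/2 = 6.625 kHz.
46 kHz mod fs = 6.25 kHz.
6.25 kHz ≤ fs/2 = 6.625 kHz, appears at 6.25 kHz.
7 kHz > fs/2 = 6.625 kHz, folds to fs − 7 kHz = 6.25 kHz.
57.35 kHz mod fs = 4.35 kHz.
4.35 kHz ≤ fs/2 = 6.625 kHz, appears at 4.35 kHz.
Distinct values: {4.35 kHz, 6.25 kHz}.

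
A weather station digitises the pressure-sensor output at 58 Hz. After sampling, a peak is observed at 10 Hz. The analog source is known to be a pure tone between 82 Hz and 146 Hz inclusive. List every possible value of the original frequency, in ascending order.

106 Hz, 126 Hz

Frequencies that alias to 10 Hz are k·fs ± 10 Hz for integer k ≥ 0.
k=0: 10 Hz.
k=1: 48 Hz, 68 Hz.
k=2: 106 Hz, 126 Hz.
k=3: 164 Hz, 184 Hz.
Within [82 Hz, 146 Hz]: 106 Hz, 126 Hz.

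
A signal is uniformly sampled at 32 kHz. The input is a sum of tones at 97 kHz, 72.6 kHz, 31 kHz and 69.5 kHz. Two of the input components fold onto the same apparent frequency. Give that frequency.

1 kHz

fs/2 = 16 kHz.
97 kHz mod fs = 1 kHz.
1 kHz ≤ fs/2 = 16 kHz, appears at 1 kHz.
72.6 kHz mod fs = 8.6 kHz.
8.6 kHz ≤ fs/2 = 16 kHz, appears at 8.6 kHz.
31 kHz > fs/2 = 16 kHz, folds to fs − 31 kHz = 1 kHz.
69.5 kHz mod fs = 5.5 kHz.
5.5 kHz ≤ fs/2 = 16 kHz, appears at 5.5 kHz.
31 kHz and 97 kHz both map to 1 kHz.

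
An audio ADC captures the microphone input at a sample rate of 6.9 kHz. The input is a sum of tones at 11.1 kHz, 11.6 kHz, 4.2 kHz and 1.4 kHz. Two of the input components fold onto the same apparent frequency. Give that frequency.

fs/2 = 3.45 kHz.
11.1 kHz mod fs = 4.2 kHz.
4.2 kHz > fs/2 = 3.45 kHz, folds to fs − 4.2 kHz = 2.7 kHz.
11.6 kHz mod fs = 4.7 kHz.
4.7 kHz > fs/2 = 3.45 kHz, folds to fs − 4.7 kHz = 2.2 kHz.
4.2 kHz > fs/2 = 3.45 kHz, folds to fs − 4.2 kHz = 2.7 kHz.
1.4 kHz ≤ fs/2 = 3.45 kHz, passes unchanged.
4.2 kHz and 11.1 kHz both map to 2.7 kHz.

2.7 kHz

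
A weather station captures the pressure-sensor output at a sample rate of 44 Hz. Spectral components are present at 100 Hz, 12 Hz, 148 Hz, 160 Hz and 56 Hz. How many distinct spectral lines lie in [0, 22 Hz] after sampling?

2

fs/2 = 22 Hz.
100 Hz mod fs = 12 Hz.
12 Hz ≤ fs/2 = 22 Hz, appears at 12 Hz.
12 Hz ≤ fs/2 = 22 Hz, passes unchanged.
148 Hz mod fs = 16 Hz.
16 Hz ≤ fs/2 = 22 Hz, appears at 16 Hz.
160 Hz mod fs = 28 Hz.
28 Hz > fs/2 = 22 Hz, folds to fs − 28 Hz = 16 Hz.
56 Hz mod fs = 12 Hz.
12 Hz ≤ fs/2 = 22 Hz, appears at 12 Hz.
Distinct values: {12 Hz, 16 Hz} → 2.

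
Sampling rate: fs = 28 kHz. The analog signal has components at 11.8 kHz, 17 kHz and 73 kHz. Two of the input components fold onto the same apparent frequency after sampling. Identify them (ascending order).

fs/2 = 14 kHz.
11.8 kHz ≤ fs/2 = 14 kHz, passes unchanged.
17 kHz > fs/2 = 14 kHz, folds to fs − 17 kHz = 11 kHz.
73 kHz mod fs = 17 kHz.
17 kHz > fs/2 = 14 kHz, folds to fs − 17 kHz = 11 kHz.
17 kHz and 73 kHz both map to 11 kHz.

17 kHz, 73 kHz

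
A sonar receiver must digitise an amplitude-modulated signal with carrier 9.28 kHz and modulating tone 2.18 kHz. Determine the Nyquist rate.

22.92 kHz

AM sidebands sit at fc ± fm = 7.1 kHz and 11.46 kHz.
Highest-frequency component: 11.46 kHz.
Nyquist rate = 2 × 11.46 kHz = 22.92 kHz.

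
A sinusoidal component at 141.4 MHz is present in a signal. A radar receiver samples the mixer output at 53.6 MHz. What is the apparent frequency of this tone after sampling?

19.4 MHz

141.4 MHz mod fs = 34.2 MHz.
34.2 MHz > fs/2 = 26.8 MHz, folds to fs − 34.2 MHz = 19.4 MHz.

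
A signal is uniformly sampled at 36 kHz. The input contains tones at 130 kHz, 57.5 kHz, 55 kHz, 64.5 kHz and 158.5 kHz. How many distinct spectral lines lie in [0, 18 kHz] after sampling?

4

fs/2 = 18 kHz.
130 kHz mod fs = 22 kHz.
22 kHz > fs/2 = 18 kHz, folds to fs − 22 kHz = 14 kHz.
57.5 kHz mod fs = 21.5 kHz.
21.5 kHz > fs/2 = 18 kHz, folds to fs − 21.5 kHz = 14.5 kHz.
55 kHz mod fs = 19 kHz.
19 kHz > fs/2 = 18 kHz, folds to fs − 19 kHz = 17 kHz.
64.5 kHz mod fs = 28.5 kHz.
28.5 kHz > fs/2 = 18 kHz, folds to fs − 28.5 kHz = 7.5 kHz.
158.5 kHz mod fs = 14.5 kHz.
14.5 kHz ≤ fs/2 = 18 kHz, appears at 14.5 kHz.
Distinct values: {7.5 kHz, 14 kHz, 14.5 kHz, 17 kHz} → 4.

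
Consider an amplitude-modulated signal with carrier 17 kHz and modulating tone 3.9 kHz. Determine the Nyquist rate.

41.8 kHz

AM sidebands sit at fc ± fm = 13.1 kHz and 20.9 kHz.
Highest-frequency component: 20.9 kHz.
Nyquist rate = 2 × 20.9 kHz = 41.8 kHz.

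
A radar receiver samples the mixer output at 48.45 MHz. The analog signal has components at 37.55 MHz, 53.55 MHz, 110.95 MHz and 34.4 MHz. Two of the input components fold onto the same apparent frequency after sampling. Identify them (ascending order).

34.4 MHz, 110.95 MHz

fs/2 = 24.225 MHz.
37.55 MHz > fs/2 = 24.225 MHz, folds to fs − 37.55 MHz = 10.9 MHz.
53.55 MHz mod fs = 5.1 MHz.
5.1 MHz ≤ fs/2 = 24.225 MHz, appears at 5.1 MHz.
110.95 MHz mod fs = 14.05 MHz.
14.05 MHz ≤ fs/2 = 24.225 MHz, appears at 14.05 MHz.
34.4 MHz > fs/2 = 24.225 MHz, folds to fs − 34.4 MHz = 14.05 MHz.
34.4 MHz and 110.95 MHz both map to 14.05 MHz.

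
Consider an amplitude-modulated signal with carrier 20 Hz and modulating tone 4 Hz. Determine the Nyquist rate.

48 Hz

AM sidebands sit at fc ± fm = 16 Hz and 24 Hz.
Highest-frequency component: 24 Hz.
Nyquist rate = 2 × 24 Hz = 48 Hz.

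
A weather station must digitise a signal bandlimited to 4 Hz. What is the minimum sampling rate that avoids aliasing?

8 Hz

Nyquist rate = 2 × 4 Hz = 8 Hz.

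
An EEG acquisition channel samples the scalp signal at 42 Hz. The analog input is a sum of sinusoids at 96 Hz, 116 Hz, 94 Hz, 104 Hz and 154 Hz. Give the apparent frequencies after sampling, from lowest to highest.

fs/2 = 21 Hz.
96 Hz mod fs = 12 Hz.
12 Hz ≤ fs/2 = 21 Hz, appears at 12 Hz.
116 Hz mod fs = 32 Hz.
32 Hz > fs/2 = 21 Hz, folds to fs − 32 Hz = 10 Hz.
94 Hz mod fs = 10 Hz.
10 Hz ≤ fs/2 = 21 Hz, appears at 10 Hz.
104 Hz mod fs = 20 Hz.
20 Hz ≤ fs/2 = 21 Hz, appears at 20 Hz.
154 Hz mod fs = 28 Hz.
28 Hz > fs/2 = 21 Hz, folds to fs − 28 Hz = 14 Hz.
Distinct values: {10 Hz, 12 Hz, 14 Hz, 20 Hz}.

10 Hz, 12 Hz, 14 Hz, 20 Hz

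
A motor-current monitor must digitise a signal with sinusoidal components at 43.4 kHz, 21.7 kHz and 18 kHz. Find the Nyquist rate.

86.8 kHz

Highest-frequency component: 43.4 kHz.
Nyquist rate = 2 × 43.4 kHz = 86.8 kHz.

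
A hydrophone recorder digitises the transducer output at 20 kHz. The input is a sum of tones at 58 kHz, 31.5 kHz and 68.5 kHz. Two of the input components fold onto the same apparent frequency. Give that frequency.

8.5 kHz

fs/2 = 10 kHz.
58 kHz mod fs = 18 kHz.
18 kHz > fs/2 = 10 kHz, folds to fs − 18 kHz = 2 kHz.
31.5 kHz mod fs = 11.5 kHz.
11.5 kHz > fs/2 = 10 kHz, folds to fs − 11.5 kHz = 8.5 kHz.
68.5 kHz mod fs = 8.5 kHz.
8.5 kHz ≤ fs/2 = 10 kHz, appears at 8.5 kHz.
31.5 kHz and 68.5 kHz both map to 8.5 kHz.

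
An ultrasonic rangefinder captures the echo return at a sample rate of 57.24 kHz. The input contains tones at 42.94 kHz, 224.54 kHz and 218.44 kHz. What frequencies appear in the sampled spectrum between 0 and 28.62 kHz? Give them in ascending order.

4.42 kHz, 10.52 kHz, 14.3 kHz

fs/2 = 28.62 kHz.
42.94 kHz > fs/2 = 28.62 kHz, folds to fs − 42.94 kHz = 14.3 kHz.
224.54 kHz mod fs = 52.82 kHz.
52.82 kHz > fs/2 = 28.62 kHz, folds to fs − 52.82 kHz = 4.42 kHz.
218.44 kHz mod fs = 46.72 kHz.
46.72 kHz > fs/2 = 28.62 kHz, folds to fs − 46.72 kHz = 10.52 kHz.
Distinct values: {4.42 kHz, 10.52 kHz, 14.3 kHz}.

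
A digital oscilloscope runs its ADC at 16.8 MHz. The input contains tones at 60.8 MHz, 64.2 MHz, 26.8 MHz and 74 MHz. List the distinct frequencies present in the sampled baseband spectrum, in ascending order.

3 MHz, 6.4 MHz, 6.8 MHz

fs/2 = 8.4 MHz.
60.8 MHz mod fs = 10.4 MHz.
10.4 MHz > fs/2 = 8.4 MHz, folds to fs − 10.4 MHz = 6.4 MHz.
64.2 MHz mod fs = 13.8 MHz.
13.8 MHz > fs/2 = 8.4 MHz, folds to fs − 13.8 MHz = 3 MHz.
26.8 MHz mod fs = 10 MHz.
10 MHz > fs/2 = 8.4 MHz, folds to fs − 10 MHz = 6.8 MHz.
74 MHz mod fs = 6.8 MHz.
6.8 MHz ≤ fs/2 = 8.4 MHz, appears at 6.8 MHz.
Distinct values: {3 MHz, 6.4 MHz, 6.8 MHz}.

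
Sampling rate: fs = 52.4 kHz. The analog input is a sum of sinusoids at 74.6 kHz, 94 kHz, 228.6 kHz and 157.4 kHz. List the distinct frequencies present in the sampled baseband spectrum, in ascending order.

fs/2 = 26.2 kHz.
74.6 kHz mod fs = 22.2 kHz.
22.2 kHz ≤ fs/2 = 26.2 kHz, appears at 22.2 kHz.
94 kHz mod fs = 41.6 kHz.
41.6 kHz > fs/2 = 26.2 kHz, folds to fs − 41.6 kHz = 10.8 kHz.
228.6 kHz mod fs = 19 kHz.
19 kHz ≤ fs/2 = 26.2 kHz, appears at 19 kHz.
157.4 kHz mod fs = 0.2 kHz.
0.2 kHz ≤ fs/2 = 26.2 kHz, appears at 0.2 kHz.
Distinct values: {0.2 kHz, 10.8 kHz, 19 kHz, 22.2 kHz}.

0.2 kHz, 10.8 kHz, 19 kHz, 22.2 kHz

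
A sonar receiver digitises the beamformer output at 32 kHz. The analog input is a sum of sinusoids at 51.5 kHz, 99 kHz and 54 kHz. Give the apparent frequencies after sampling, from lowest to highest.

3 kHz, 10 kHz, 12.5 kHz

fs/2 = 16 kHz.
51.5 kHz mod fs = 19.5 kHz.
19.5 kHz > fs/2 = 16 kHz, folds to fs − 19.5 kHz = 12.5 kHz.
99 kHz mod fs = 3 kHz.
3 kHz ≤ fs/2 = 16 kHz, appears at 3 kHz.
54 kHz mod fs = 22 kHz.
22 kHz > fs/2 = 16 kHz, folds to fs − 22 kHz = 10 kHz.
Distinct values: {3 kHz, 10 kHz, 12.5 kHz}.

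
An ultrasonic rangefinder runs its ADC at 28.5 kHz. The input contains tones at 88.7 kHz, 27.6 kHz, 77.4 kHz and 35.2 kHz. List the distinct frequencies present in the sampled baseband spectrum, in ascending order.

0.9 kHz, 3.2 kHz, 6.7 kHz, 8.1 kHz

fs/2 = 14.25 kHz.
88.7 kHz mod fs = 3.2 kHz.
3.2 kHz ≤ fs/2 = 14.25 kHz, appears at 3.2 kHz.
27.6 kHz > fs/2 = 14.25 kHz, folds to fs − 27.6 kHz = 0.9 kHz.
77.4 kHz mod fs = 20.4 kHz.
20.4 kHz > fs/2 = 14.25 kHz, folds to fs − 20.4 kHz = 8.1 kHz.
35.2 kHz mod fs = 6.7 kHz.
6.7 kHz ≤ fs/2 = 14.25 kHz, appears at 6.7 kHz.
Distinct values: {0.9 kHz, 3.2 kHz, 6.7 kHz, 8.1 kHz}.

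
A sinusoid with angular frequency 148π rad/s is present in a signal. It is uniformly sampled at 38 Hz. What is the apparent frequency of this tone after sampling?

2 Hz

ω = 148π rad/s → f = ω/(2π) = 74 Hz.
74 Hz mod fs = 36 Hz.
36 Hz > fs/2 = 19 Hz, folds to fs − 36 Hz = 2 Hz.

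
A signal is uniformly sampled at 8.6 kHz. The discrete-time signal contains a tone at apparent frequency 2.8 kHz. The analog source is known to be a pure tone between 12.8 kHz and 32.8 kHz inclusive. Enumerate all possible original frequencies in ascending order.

14.4 kHz, 20 kHz, 23 kHz, 28.6 kHz, 31.6 kHz

Frequencies that alias to 2.8 kHz are k·fs ± 2.8 kHz for integer k ≥ 0.
k=0: 2.8 kHz.
k=1: 5.8 kHz, 11.4 kHz.
k=2: 14.4 kHz, 20 kHz.
k=3: 23 kHz, 28.6 kHz.
k=4: 31.6 kHz, 37.2 kHz.
k=5: 40.2 kHz, 45.8 kHz.
Within [12.8 kHz, 32.8 kHz]: 14.4 kHz, 20 kHz, 23 kHz, 28.6 kHz, 31.6 kHz.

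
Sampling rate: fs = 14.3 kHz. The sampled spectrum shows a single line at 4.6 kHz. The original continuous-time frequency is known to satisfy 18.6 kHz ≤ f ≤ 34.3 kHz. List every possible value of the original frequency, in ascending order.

Frequencies that alias to 4.6 kHz are k·fs ± 4.6 kHz for integer k ≥ 0.
k=0: 4.6 kHz.
k=1: 9.7 kHz, 18.9 kHz.
k=2: 24 kHz, 33.2 kHz.
k=3: 38.3 kHz, 47.5 kHz.
Within [18.6 kHz, 34.3 kHz]: 18.9 kHz, 24 kHz, 33.2 kHz.

18.9 kHz, 24 kHz, 33.2 kHz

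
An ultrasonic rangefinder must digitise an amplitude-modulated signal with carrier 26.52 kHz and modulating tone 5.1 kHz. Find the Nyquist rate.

63.24 kHz

AM sidebands sit at fc ± fm = 21.42 kHz and 31.62 kHz.
Highest-frequency component: 31.62 kHz.
Nyquist rate = 2 × 31.62 kHz = 63.24 kHz.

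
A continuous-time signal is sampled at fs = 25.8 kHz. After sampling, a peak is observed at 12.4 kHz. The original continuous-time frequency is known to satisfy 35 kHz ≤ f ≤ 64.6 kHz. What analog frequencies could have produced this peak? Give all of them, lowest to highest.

38.2 kHz, 39.2 kHz, 64 kHz

Frequencies that alias to 12.4 kHz are k·fs ± 12.4 kHz for integer k ≥ 0.
k=0: 12.4 kHz.
k=1: 13.4 kHz, 38.2 kHz.
k=2: 39.2 kHz, 64 kHz.
k=3: 65 kHz, 89.8 kHz.
Within [35 kHz, 64.6 kHz]: 38.2 kHz, 39.2 kHz, 64 kHz.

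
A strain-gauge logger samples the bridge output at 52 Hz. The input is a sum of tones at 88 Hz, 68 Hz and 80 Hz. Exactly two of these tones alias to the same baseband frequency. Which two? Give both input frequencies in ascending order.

68 Hz, 88 Hz

fs/2 = 26 Hz.
88 Hz mod fs = 36 Hz.
36 Hz > fs/2 = 26 Hz, folds to fs − 36 Hz = 16 Hz.
68 Hz mod fs = 16 Hz.
16 Hz ≤ fs/2 = 26 Hz, appears at 16 Hz.
80 Hz mod fs = 28 Hz.
28 Hz > fs/2 = 26 Hz, folds to fs − 28 Hz = 24 Hz.
68 Hz and 88 Hz both map to 16 Hz.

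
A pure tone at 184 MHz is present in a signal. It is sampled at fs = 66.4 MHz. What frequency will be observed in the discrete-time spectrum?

184 MHz mod fs = 51.2 MHz.
51.2 MHz > fs/2 = 33.2 MHz, folds to fs − 51.2 MHz = 15.2 MHz.

15.2 MHz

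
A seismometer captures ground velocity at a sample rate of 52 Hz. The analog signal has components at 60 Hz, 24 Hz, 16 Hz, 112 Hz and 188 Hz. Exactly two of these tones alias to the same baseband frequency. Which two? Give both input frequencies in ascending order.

60 Hz, 112 Hz

fs/2 = 26 Hz.
60 Hz mod fs = 8 Hz.
8 Hz ≤ fs/2 = 26 Hz, appears at 8 Hz.
24 Hz ≤ fs/2 = 26 Hz, passes unchanged.
16 Hz ≤ fs/2 = 26 Hz, passes unchanged.
112 Hz mod fs = 8 Hz.
8 Hz ≤ fs/2 = 26 Hz, appears at 8 Hz.
188 Hz mod fs = 32 Hz.
32 Hz > fs/2 = 26 Hz, folds to fs − 32 Hz = 20 Hz.
60 Hz and 112 Hz both map to 8 Hz.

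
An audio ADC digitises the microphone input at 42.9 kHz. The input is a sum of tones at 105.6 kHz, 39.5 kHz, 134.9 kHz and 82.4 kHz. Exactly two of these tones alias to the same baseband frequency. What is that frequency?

fs/2 = 21.45 kHz.
105.6 kHz mod fs = 19.8 kHz.
19.8 kHz ≤ fs/2 = 21.45 kHz, appears at 19.8 kHz.
39.5 kHz > fs/2 = 21.45 kHz, folds to fs − 39.5 kHz = 3.4 kHz.
134.9 kHz mod fs = 6.2 kHz.
6.2 kHz ≤ fs/2 = 21.45 kHz, appears at 6.2 kHz.
82.4 kHz mod fs = 39.5 kHz.
39.5 kHz > fs/2 = 21.45 kHz, folds to fs − 39.5 kHz = 3.4 kHz.
39.5 kHz and 82.4 kHz both map to 3.4 kHz.

3.4 kHz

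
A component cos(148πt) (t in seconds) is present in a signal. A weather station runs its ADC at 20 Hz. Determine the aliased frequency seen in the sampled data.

ω = 148π rad/s → f = ω/(2π) = 74 Hz.
74 Hz mod fs = 14 Hz.
14 Hz > fs/2 = 10 Hz, folds to fs − 14 Hz = 6 Hz.

6 Hz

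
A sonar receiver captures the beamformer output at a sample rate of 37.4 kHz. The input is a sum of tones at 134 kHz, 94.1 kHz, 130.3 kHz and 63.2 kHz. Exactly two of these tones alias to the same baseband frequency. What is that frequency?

fs/2 = 18.7 kHz.
134 kHz mod fs = 21.8 kHz.
21.8 kHz > fs/2 = 18.7 kHz, folds to fs − 21.8 kHz = 15.6 kHz.
94.1 kHz mod fs = 19.3 kHz.
19.3 kHz > fs/2 = 18.7 kHz, folds to fs − 19.3 kHz = 18.1 kHz.
130.3 kHz mod fs = 18.1 kHz.
18.1 kHz ≤ fs/2 = 18.7 kHz, appears at 18.1 kHz.
63.2 kHz mod fs = 25.8 kHz.
25.8 kHz > fs/2 = 18.7 kHz, folds to fs − 25.8 kHz = 11.6 kHz.
94.1 kHz and 130.3 kHz both map to 18.1 kHz.

18.1 kHz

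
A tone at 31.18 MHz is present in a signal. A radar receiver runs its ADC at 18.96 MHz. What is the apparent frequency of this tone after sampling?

31.18 MHz mod fs = 12.22 MHz.
12.22 MHz > fs/2 = 9.48 MHz, folds to fs − 12.22 MHz = 6.74 MHz.

6.74 MHz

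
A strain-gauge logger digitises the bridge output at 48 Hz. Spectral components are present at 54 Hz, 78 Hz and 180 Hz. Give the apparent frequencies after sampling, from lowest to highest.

6 Hz, 12 Hz, 18 Hz

fs/2 = 24 Hz.
54 Hz mod fs = 6 Hz.
6 Hz ≤ fs/2 = 24 Hz, appears at 6 Hz.
78 Hz mod fs = 30 Hz.
30 Hz > fs/2 = 24 Hz, folds to fs − 30 Hz = 18 Hz.
180 Hz mod fs = 36 Hz.
36 Hz > fs/2 = 24 Hz, folds to fs − 36 Hz = 12 Hz.
Distinct values: {6 Hz, 12 Hz, 18 Hz}.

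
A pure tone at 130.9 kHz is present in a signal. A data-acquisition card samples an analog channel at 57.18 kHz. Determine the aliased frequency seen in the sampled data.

16.54 kHz

130.9 kHz mod fs = 16.54 kHz.
16.54 kHz ≤ fs/2 = 28.59 kHz, appears at 16.54 kHz.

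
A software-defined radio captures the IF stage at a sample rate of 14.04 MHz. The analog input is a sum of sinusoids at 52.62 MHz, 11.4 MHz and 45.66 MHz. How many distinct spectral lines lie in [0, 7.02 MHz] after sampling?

2

fs/2 = 7.02 MHz.
52.62 MHz mod fs = 10.5 MHz.
10.5 MHz > fs/2 = 7.02 MHz, folds to fs − 10.5 MHz = 3.54 MHz.
11.4 MHz > fs/2 = 7.02 MHz, folds to fs − 11.4 MHz = 2.64 MHz.
45.66 MHz mod fs = 3.54 MHz.
3.54 MHz ≤ fs/2 = 7.02 MHz, appears at 3.54 MHz.
Distinct values: {2.64 MHz, 3.54 MHz} → 2.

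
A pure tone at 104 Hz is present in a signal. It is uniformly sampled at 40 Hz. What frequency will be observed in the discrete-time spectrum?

16 Hz

104 Hz mod fs = 24 Hz.
24 Hz > fs/2 = 20 Hz, folds to fs − 24 Hz = 16 Hz.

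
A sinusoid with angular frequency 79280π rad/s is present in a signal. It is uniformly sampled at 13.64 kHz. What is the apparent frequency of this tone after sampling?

1.28 kHz

ω = 79280π rad/s → f = ω/(2π) = 39640 Hz = 39.64 kHz.
39.64 kHz mod fs = 12.36 kHz.
12.36 kHz > fs/2 = 6.82 kHz, folds to fs − 12.36 kHz = 1.28 kHz.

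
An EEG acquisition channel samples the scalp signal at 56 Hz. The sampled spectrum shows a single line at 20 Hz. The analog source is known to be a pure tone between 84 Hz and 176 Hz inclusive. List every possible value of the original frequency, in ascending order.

Frequencies that alias to 20 Hz are k·fs ± 20 Hz for integer k ≥ 0.
k=0: 20 Hz.
k=1: 36 Hz, 76 Hz.
k=2: 92 Hz, 132 Hz.
k=3: 148 Hz, 188 Hz.
k=4: 204 Hz, 244 Hz.
Within [84 Hz, 176 Hz]: 92 Hz, 132 Hz, 148 Hz.

92 Hz, 132 Hz, 148 Hz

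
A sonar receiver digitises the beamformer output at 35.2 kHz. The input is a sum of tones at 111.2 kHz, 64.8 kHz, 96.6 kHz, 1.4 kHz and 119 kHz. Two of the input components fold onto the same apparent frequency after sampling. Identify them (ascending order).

64.8 kHz, 111.2 kHz

fs/2 = 17.6 kHz.
111.2 kHz mod fs = 5.6 kHz.
5.6 kHz ≤ fs/2 = 17.6 kHz, appears at 5.6 kHz.
64.8 kHz mod fs = 29.6 kHz.
29.6 kHz > fs/2 = 17.6 kHz, folds to fs − 29.6 kHz = 5.6 kHz.
96.6 kHz mod fs = 26.2 kHz.
26.2 kHz > fs/2 = 17.6 kHz, folds to fs − 26.2 kHz = 9 kHz.
1.4 kHz ≤ fs/2 = 17.6 kHz, passes unchanged.
119 kHz mod fs = 13.4 kHz.
13.4 kHz ≤ fs/2 = 17.6 kHz, appears at 13.4 kHz.
64.8 kHz and 111.2 kHz both map to 5.6 kHz.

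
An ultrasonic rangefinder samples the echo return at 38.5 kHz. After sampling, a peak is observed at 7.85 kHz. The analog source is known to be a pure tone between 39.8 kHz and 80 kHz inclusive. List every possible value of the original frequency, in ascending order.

46.35 kHz, 69.15 kHz

Frequencies that alias to 7.85 kHz are k·fs ± 7.85 kHz for integer k ≥ 0.
k=0: 7.85 kHz.
k=1: 30.65 kHz, 46.35 kHz.
k=2: 69.15 kHz, 84.85 kHz.
k=3: 107.65 kHz, 123.35 kHz.
Within [39.8 kHz, 80 kHz]: 46.35 kHz, 69.15 kHz.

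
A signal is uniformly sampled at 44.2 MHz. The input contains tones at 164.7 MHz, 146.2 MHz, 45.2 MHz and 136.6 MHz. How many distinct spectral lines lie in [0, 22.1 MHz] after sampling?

4

fs/2 = 22.1 MHz.
164.7 MHz mod fs = 32.1 MHz.
32.1 MHz > fs/2 = 22.1 MHz, folds to fs − 32.1 MHz = 12.1 MHz.
146.2 MHz mod fs = 13.6 MHz.
13.6 MHz ≤ fs/2 = 22.1 MHz, appears at 13.6 MHz.
45.2 MHz mod fs = 1 MHz.
1 MHz ≤ fs/2 = 22.1 MHz, appears at 1 MHz.
136.6 MHz mod fs = 4 MHz.
4 MHz ≤ fs/2 = 22.1 MHz, appears at 4 MHz.
Distinct values: {1 MHz, 4 MHz, 12.1 MHz, 13.6 MHz} → 4.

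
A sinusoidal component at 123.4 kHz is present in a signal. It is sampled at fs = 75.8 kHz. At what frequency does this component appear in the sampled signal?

123.4 kHz mod fs = 47.6 kHz.
47.6 kHz > fs/2 = 37.9 kHz, folds to fs − 47.6 kHz = 28.2 kHz.

28.2 kHz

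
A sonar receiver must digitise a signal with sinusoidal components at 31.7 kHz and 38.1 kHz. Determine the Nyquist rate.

Highest-frequency component: 38.1 kHz.
Nyquist rate = 2 × 38.1 kHz = 76.2 kHz.

76.2 kHz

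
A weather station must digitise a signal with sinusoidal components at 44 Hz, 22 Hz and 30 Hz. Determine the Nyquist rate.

88 Hz

Highest-frequency component: 44 Hz.
Nyquist rate = 2 × 44 Hz = 88 Hz.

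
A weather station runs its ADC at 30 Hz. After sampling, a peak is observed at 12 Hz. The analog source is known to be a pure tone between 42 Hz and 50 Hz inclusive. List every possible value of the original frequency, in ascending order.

42 Hz, 48 Hz

Frequencies that alias to 12 Hz are k·fs ± 12 Hz for integer k ≥ 0.
k=0: 12 Hz.
k=1: 18 Hz, 42 Hz.
k=2: 48 Hz, 72 Hz.
k=3: 78 Hz, 102 Hz.
Within [42 Hz, 50 Hz]: 42 Hz, 48 Hz.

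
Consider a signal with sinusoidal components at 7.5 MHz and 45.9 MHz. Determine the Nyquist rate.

Highest-frequency component: 45.9 MHz.
Nyquist rate = 2 × 45.9 MHz = 91.8 MHz.

91.8 MHz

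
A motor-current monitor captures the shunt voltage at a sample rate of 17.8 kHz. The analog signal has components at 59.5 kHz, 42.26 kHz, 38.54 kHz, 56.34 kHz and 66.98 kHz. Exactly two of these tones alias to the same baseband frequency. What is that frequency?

fs/2 = 8.9 kHz.
59.5 kHz mod fs = 6.1 kHz.
6.1 kHz ≤ fs/2 = 8.9 kHz, appears at 6.1 kHz.
42.26 kHz mod fs = 6.66 kHz.
6.66 kHz ≤ fs/2 = 8.9 kHz, appears at 6.66 kHz.
38.54 kHz mod fs = 2.94 kHz.
2.94 kHz ≤ fs/2 = 8.9 kHz, appears at 2.94 kHz.
56.34 kHz mod fs = 2.94 kHz.
2.94 kHz ≤ fs/2 = 8.9 kHz, appears at 2.94 kHz.
66.98 kHz mod fs = 13.58 kHz.
13.58 kHz > fs/2 = 8.9 kHz, folds to fs − 13.58 kHz = 4.22 kHz.
38.54 kHz and 56.34 kHz both map to 2.94 kHz.

2.94 kHz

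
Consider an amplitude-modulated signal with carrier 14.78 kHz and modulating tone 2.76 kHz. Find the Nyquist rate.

AM sidebands sit at fc ± fm = 12.02 kHz and 17.54 kHz.
Highest-frequency component: 17.54 kHz.
Nyquist rate = 2 × 17.54 kHz = 35.08 kHz.

35.08 kHz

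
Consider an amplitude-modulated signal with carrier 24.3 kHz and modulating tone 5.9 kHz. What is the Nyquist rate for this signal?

60.4 kHz

AM sidebands sit at fc ± fm = 18.4 kHz and 30.2 kHz.
Highest-frequency component: 30.2 kHz.
Nyquist rate = 2 × 30.2 kHz = 60.4 kHz.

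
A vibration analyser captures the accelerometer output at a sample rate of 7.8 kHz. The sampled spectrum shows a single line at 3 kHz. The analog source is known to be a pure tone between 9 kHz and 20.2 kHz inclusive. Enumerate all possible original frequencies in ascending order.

10.8 kHz, 12.6 kHz, 18.6 kHz

Frequencies that alias to 3 kHz are k·fs ± 3 kHz for integer k ≥ 0.
k=0: 3 kHz.
k=1: 4.8 kHz, 10.8 kHz.
k=2: 12.6 kHz, 18.6 kHz.
k=3: 20.4 kHz, 26.4 kHz.
Within [9 kHz, 20.2 kHz]: 10.8 kHz, 12.6 kHz, 18.6 kHz.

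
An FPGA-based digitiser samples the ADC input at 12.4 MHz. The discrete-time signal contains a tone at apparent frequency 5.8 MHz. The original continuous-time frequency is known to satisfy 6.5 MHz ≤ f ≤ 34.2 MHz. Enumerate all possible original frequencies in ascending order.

6.6 MHz, 18.2 MHz, 19 MHz, 30.6 MHz, 31.4 MHz

Frequencies that alias to 5.8 MHz are k·fs ± 5.8 MHz for integer k ≥ 0.
k=0: 5.8 MHz.
k=1: 6.6 MHz, 18.2 MHz.
k=2: 19 MHz, 30.6 MHz.
k=3: 31.4 MHz, 43 MHz.
k=4: 43.8 MHz, 55.4 MHz.
Within [6.5 MHz, 34.2 MHz]: 6.6 MHz, 18.2 MHz, 19 MHz, 30.6 MHz, 31.4 MHz.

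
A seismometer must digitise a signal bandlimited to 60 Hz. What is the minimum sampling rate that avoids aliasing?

120 Hz

Nyquist rate = 2 × 60 Hz = 120 Hz.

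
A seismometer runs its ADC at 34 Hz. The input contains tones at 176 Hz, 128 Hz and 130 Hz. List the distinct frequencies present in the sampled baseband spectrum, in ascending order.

6 Hz, 8 Hz

fs/2 = 17 Hz.
176 Hz mod fs = 6 Hz.
6 Hz ≤ fs/2 = 17 Hz, appears at 6 Hz.
128 Hz mod fs = 26 Hz.
26 Hz > fs/2 = 17 Hz, folds to fs − 26 Hz = 8 Hz.
130 Hz mod fs = 28 Hz.
28 Hz > fs/2 = 17 Hz, folds to fs − 28 Hz = 6 Hz.
Distinct values: {6 Hz, 8 Hz}.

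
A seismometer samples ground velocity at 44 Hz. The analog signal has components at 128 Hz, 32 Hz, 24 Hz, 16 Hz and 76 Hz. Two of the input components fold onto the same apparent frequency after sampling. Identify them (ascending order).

fs/2 = 22 Hz.
128 Hz mod fs = 40 Hz.
40 Hz > fs/2 = 22 Hz, folds to fs − 40 Hz = 4 Hz.
32 Hz > fs/2 = 22 Hz, folds to fs − 32 Hz = 12 Hz.
24 Hz > fs/2 = 22 Hz, folds to fs − 24 Hz = 20 Hz.
16 Hz ≤ fs/2 = 22 Hz, passes unchanged.
76 Hz mod fs = 32 Hz.
32 Hz > fs/2 = 22 Hz, folds to fs − 32 Hz = 12 Hz.
32 Hz and 76 Hz both map to 12 Hz.

32 Hz, 76 Hz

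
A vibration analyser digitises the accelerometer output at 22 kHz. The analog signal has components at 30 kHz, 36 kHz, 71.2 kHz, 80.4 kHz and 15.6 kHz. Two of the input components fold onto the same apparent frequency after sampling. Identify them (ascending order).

fs/2 = 11 kHz.
30 kHz mod fs = 8 kHz.
8 kHz ≤ fs/2 = 11 kHz, appears at 8 kHz.
36 kHz mod fs = 14 kHz.
14 kHz > fs/2 = 11 kHz, folds to fs − 14 kHz = 8 kHz.
71.2 kHz mod fs = 5.2 kHz.
5.2 kHz ≤ fs/2 = 11 kHz, appears at 5.2 kHz.
80.4 kHz mod fs = 14.4 kHz.
14.4 kHz > fs/2 = 11 kHz, folds to fs − 14.4 kHz = 7.6 kHz.
15.6 kHz > fs/2 = 11 kHz, folds to fs − 15.6 kHz = 6.4 kHz.
30 kHz and 36 kHz both map to 8 kHz.

30 kHz, 36 kHz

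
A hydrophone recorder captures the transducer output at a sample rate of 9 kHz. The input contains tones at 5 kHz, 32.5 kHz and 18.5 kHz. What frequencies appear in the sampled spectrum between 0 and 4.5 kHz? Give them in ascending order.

fs/2 = 4.5 kHz.
5 kHz > fs/2 = 4.5 kHz, folds to fs − 5 kHz = 4 kHz.
32.5 kHz mod fs = 5.5 kHz.
5.5 kHz > fs/2 = 4.5 kHz, folds to fs − 5.5 kHz = 3.5 kHz.
18.5 kHz mod fs = 0.5 kHz.
0.5 kHz ≤ fs/2 = 4.5 kHz, appears at 0.5 kHz.
Distinct values: {0.5 kHz, 3.5 kHz, 4 kHz}.

0.5 kHz, 3.5 kHz, 4 kHz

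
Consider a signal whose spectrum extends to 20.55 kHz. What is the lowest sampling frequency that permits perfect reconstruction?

Nyquist rate = 2 × 20.55 kHz = 41.1 kHz.

41.1 kHz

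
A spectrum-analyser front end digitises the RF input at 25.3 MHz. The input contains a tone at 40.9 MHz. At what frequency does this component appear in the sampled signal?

40.9 MHz mod fs = 15.6 MHz.
15.6 MHz > fs/2 = 12.65 MHz, folds to fs − 15.6 MHz = 9.7 MHz.

9.7 MHz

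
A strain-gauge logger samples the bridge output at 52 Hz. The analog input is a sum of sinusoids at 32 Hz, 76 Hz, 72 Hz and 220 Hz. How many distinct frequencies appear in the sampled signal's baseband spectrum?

fs/2 = 26 Hz.
32 Hz > fs/2 = 26 Hz, folds to fs − 32 Hz = 20 Hz.
76 Hz mod fs = 24 Hz.
24 Hz ≤ fs/2 = 26 Hz, appears at 24 Hz.
72 Hz mod fs = 20 Hz.
20 Hz ≤ fs/2 = 26 Hz, appears at 20 Hz.
220 Hz mod fs = 12 Hz.
12 Hz ≤ fs/2 = 26 Hz, appears at 12 Hz.
Distinct values: {12 Hz, 20 Hz, 24 Hz} → 3.

3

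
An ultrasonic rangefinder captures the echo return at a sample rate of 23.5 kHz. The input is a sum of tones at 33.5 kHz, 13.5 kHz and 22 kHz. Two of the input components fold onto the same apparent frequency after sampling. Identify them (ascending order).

13.5 kHz, 33.5 kHz

fs/2 = 11.75 kHz.
33.5 kHz mod fs = 10 kHz.
10 kHz ≤ fs/2 = 11.75 kHz, appears at 10 kHz.
13.5 kHz > fs/2 = 11.75 kHz, folds to fs − 13.5 kHz = 10 kHz.
22 kHz > fs/2 = 11.75 kHz, folds to fs − 22 kHz = 1.5 kHz.
13.5 kHz and 33.5 kHz both map to 10 kHz.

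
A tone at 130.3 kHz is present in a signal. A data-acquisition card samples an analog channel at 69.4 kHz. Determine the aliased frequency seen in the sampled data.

8.5 kHz

130.3 kHz mod fs = 60.9 kHz.
60.9 kHz > fs/2 = 34.7 kHz, folds to fs − 60.9 kHz = 8.5 kHz.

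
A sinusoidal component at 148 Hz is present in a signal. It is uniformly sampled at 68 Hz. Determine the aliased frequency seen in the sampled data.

12 Hz

148 Hz mod fs = 12 Hz.
12 Hz ≤ fs/2 = 34 Hz, appears at 12 Hz.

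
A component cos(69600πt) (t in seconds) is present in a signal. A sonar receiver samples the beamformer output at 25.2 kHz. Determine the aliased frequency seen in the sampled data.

9.6 kHz

ω = 69600π rad/s → f = ω/(2π) = 34800 Hz = 34.8 kHz.
34.8 kHz mod fs = 9.6 kHz.
9.6 kHz ≤ fs/2 = 12.6 kHz, appears at 9.6 kHz.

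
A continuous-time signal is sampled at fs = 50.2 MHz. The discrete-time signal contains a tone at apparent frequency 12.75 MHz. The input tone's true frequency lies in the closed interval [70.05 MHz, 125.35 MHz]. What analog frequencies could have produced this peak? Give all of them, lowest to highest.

87.65 MHz, 113.15 MHz

Frequencies that alias to 12.75 MHz are k·fs ± 12.75 MHz for integer k ≥ 0.
k=0: 12.75 MHz.
k=1: 37.45 MHz, 62.95 MHz.
k=2: 87.65 MHz, 113.15 MHz.
k=3: 137.85 MHz, 163.35 MHz.
Within [70.05 MHz, 125.35 MHz]: 87.65 MHz, 113.15 MHz.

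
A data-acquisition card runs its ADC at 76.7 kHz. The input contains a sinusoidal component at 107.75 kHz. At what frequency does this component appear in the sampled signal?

31.05 kHz

107.75 kHz mod fs = 31.05 kHz.
31.05 kHz ≤ fs/2 = 38.35 kHz, appears at 31.05 kHz.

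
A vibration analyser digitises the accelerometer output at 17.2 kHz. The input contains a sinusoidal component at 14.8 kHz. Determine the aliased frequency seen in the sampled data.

14.8 kHz > fs/2 = 8.6 kHz, folds to fs − 14.8 kHz = 2.4 kHz.

2.4 kHz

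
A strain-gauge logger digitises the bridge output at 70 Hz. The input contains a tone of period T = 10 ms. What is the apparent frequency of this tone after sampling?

T = 10 ms → f = 1/T = 100 Hz.
100 Hz mod fs = 30 Hz.
30 Hz ≤ fs/2 = 35 Hz, appears at 30 Hz.

30 Hz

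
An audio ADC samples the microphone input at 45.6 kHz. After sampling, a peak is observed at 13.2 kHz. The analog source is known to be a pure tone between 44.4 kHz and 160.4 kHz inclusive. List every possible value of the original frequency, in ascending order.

Frequencies that alias to 13.2 kHz are k·fs ± 13.2 kHz for integer k ≥ 0.
k=0: 13.2 kHz.
k=1: 32.4 kHz, 58.8 kHz.
k=2: 78 kHz, 104.4 kHz.
k=3: 123.6 kHz, 150 kHz.
k=4: 169.2 kHz, 195.6 kHz.
Within [44.4 kHz, 160.4 kHz]: 58.8 kHz, 78 kHz, 104.4 kHz, 123.6 kHz, 150 kHz.

58.8 kHz, 78 kHz, 104.4 kHz, 123.6 kHz, 150 kHz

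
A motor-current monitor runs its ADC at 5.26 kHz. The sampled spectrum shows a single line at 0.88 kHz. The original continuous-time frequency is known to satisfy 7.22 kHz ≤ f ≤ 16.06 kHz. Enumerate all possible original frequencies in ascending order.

9.64 kHz, 11.4 kHz, 14.9 kHz

Frequencies that alias to 0.88 kHz are k·fs ± 0.88 kHz for integer k ≥ 0.
k=0: 0.88 kHz.
k=1: 4.38 kHz, 6.14 kHz.
k=2: 9.64 kHz, 11.4 kHz.
k=3: 14.9 kHz, 16.66 kHz.
k=4: 20.16 kHz, 21.92 kHz.
Within [7.22 kHz, 16.06 kHz]: 9.64 kHz, 11.4 kHz, 14.9 kHz.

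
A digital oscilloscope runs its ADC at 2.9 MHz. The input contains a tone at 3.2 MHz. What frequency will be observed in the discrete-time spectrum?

0.3 MHz

3.2 MHz mod fs = 0.3 MHz.
0.3 MHz ≤ fs/2 = 1.45 MHz, appears at 0.3 MHz.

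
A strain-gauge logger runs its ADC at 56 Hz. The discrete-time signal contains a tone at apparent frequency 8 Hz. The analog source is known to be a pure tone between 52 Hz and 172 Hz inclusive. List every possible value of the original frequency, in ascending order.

Frequencies that alias to 8 Hz are k·fs ± 8 Hz for integer k ≥ 0.
k=0: 8 Hz.
k=1: 48 Hz, 64 Hz.
k=2: 104 Hz, 120 Hz.
k=3: 160 Hz, 176 Hz.
k=4: 216 Hz, 232 Hz.
Within [52 Hz, 172 Hz]: 64 Hz, 104 Hz, 120 Hz, 160 Hz.

64 Hz, 104 Hz, 120 Hz, 160 Hz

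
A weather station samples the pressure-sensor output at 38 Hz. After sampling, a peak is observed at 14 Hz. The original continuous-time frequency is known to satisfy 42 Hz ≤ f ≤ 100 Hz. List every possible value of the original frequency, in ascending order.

52 Hz, 62 Hz, 90 Hz, 100 Hz

Frequencies that alias to 14 Hz are k·fs ± 14 Hz for integer k ≥ 0.
k=0: 14 Hz.
k=1: 24 Hz, 52 Hz.
k=2: 62 Hz, 90 Hz.
k=3: 100 Hz, 128 Hz.
k=4: 138 Hz, 166 Hz.
Within [42 Hz, 100 Hz]: 52 Hz, 62 Hz, 90 Hz, 100 Hz.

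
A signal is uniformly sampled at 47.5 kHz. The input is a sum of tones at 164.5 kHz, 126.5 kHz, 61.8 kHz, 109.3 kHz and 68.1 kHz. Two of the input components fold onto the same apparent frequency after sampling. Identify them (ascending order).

fs/2 = 23.75 kHz.
164.5 kHz mod fs = 22 kHz.
22 kHz ≤ fs/2 = 23.75 kHz, appears at 22 kHz.
126.5 kHz mod fs = 31.5 kHz.
31.5 kHz > fs/2 = 23.75 kHz, folds to fs − 31.5 kHz = 16 kHz.
61.8 kHz mod fs = 14.3 kHz.
14.3 kHz ≤ fs/2 = 23.75 kHz, appears at 14.3 kHz.
109.3 kHz mod fs = 14.3 kHz.
14.3 kHz ≤ fs/2 = 23.75 kHz, appears at 14.3 kHz.
68.1 kHz mod fs = 20.6 kHz.
20.6 kHz ≤ fs/2 = 23.75 kHz, appears at 20.6 kHz.
61.8 kHz and 109.3 kHz both map to 14.3 kHz.

61.8 kHz, 109.3 kHz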